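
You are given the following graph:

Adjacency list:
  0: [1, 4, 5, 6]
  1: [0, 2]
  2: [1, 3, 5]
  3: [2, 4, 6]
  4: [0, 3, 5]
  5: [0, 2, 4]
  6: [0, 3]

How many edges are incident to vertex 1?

Vertex 1 has neighbors [0, 2], so deg(1) = 2.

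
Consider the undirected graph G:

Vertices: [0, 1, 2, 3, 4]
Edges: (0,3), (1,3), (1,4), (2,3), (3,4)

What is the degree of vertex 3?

Vertex 3 has neighbors [0, 1, 2, 4], so deg(3) = 4.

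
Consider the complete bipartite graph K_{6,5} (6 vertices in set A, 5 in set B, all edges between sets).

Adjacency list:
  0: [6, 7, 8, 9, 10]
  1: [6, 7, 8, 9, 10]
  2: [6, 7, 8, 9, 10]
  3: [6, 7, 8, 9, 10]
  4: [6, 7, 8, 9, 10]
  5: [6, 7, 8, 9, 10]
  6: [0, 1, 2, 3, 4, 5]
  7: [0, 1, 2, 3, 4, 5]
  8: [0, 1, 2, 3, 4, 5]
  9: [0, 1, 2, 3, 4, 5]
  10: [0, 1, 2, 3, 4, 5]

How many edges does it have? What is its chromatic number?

K_{6,5} has 6 * 5 = 30 edges.
Bipartite graphs have chromatic number 2 (color each partition differently).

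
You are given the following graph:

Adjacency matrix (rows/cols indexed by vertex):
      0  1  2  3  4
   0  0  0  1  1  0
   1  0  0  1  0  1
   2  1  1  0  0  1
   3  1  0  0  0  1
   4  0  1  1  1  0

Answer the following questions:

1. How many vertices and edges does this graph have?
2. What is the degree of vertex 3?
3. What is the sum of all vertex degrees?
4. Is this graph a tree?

Count: 5 vertices, 6 edges.
Vertex 3 has neighbors [0, 4], degree = 2.
Handshaking lemma: 2 * 6 = 12.
A tree on 5 vertices has 4 edges. This graph has 6 edges (2 extra). Not a tree.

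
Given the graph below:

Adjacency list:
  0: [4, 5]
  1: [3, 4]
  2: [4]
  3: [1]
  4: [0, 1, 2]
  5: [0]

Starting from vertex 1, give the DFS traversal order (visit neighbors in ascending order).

DFS from vertex 1 (neighbors processed in ascending order):
Visit order: 1, 3, 4, 0, 5, 2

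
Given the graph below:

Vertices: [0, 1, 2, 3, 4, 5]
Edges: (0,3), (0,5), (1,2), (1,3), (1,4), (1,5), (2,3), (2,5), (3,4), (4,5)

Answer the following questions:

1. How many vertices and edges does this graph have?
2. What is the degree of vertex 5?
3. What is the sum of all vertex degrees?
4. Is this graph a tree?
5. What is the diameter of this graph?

Count: 6 vertices, 10 edges.
Vertex 5 has neighbors [0, 1, 2, 4], degree = 4.
Handshaking lemma: 2 * 10 = 20.
A tree on 6 vertices has 5 edges. This graph has 10 edges (5 extra). Not a tree.
Diameter (longest shortest path) = 2.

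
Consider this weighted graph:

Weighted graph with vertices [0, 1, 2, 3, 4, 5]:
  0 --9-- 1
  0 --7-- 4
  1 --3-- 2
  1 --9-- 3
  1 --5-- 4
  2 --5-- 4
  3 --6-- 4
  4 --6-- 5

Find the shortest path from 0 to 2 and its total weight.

Using Dijkstra's algorithm from vertex 0:
Shortest path: 0 -> 4 -> 2
Total weight: 7 + 5 = 12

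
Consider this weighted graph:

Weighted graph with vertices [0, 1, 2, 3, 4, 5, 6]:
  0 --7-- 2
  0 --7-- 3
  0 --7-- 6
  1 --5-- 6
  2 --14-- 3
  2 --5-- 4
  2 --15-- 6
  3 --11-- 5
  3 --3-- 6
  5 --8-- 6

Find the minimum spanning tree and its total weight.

Applying Kruskal's algorithm (sort edges by weight, add if no cycle):
  Add (3,6) w=3
  Add (1,6) w=5
  Add (2,4) w=5
  Add (0,3) w=7
  Skip (0,6) w=7 (creates cycle)
  Add (0,2) w=7
  Add (5,6) w=8
  Skip (3,5) w=11 (creates cycle)
  Skip (2,3) w=14 (creates cycle)
  Skip (2,6) w=15 (creates cycle)
MST weight = 35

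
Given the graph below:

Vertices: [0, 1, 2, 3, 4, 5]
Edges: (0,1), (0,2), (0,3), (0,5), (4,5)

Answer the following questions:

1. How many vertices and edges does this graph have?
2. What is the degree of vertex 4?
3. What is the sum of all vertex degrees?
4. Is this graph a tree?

Count: 6 vertices, 5 edges.
Vertex 4 has neighbors [5], degree = 1.
Handshaking lemma: 2 * 5 = 10.
A graph is a tree iff it is connected and has exactly n-1 edges. This graph is connected (all 6 vertices in one component) and has 6-1 = 5 edges. It is a tree.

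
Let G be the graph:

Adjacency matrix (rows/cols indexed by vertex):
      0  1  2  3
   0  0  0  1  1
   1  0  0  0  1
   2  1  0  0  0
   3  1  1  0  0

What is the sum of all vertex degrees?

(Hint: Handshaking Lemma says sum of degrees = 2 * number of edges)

Count edges: 3 edges.
By Handshaking Lemma: sum of degrees = 2 * 3 = 6.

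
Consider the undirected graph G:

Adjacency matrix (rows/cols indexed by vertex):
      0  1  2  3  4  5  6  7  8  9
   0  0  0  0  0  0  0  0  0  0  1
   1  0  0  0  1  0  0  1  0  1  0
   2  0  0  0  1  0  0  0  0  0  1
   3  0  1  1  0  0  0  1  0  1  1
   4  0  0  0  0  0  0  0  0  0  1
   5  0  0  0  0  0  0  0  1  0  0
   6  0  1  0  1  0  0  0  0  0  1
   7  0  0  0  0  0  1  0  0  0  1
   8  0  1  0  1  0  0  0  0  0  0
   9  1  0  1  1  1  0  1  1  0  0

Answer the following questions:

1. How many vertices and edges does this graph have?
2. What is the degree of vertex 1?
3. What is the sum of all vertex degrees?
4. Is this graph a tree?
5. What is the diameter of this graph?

Count: 10 vertices, 13 edges.
Vertex 1 has neighbors [3, 6, 8], degree = 3.
Handshaking lemma: 2 * 13 = 26.
A tree on 10 vertices has 9 edges. This graph has 13 edges (4 extra). Not a tree.
Diameter (longest shortest path) = 4.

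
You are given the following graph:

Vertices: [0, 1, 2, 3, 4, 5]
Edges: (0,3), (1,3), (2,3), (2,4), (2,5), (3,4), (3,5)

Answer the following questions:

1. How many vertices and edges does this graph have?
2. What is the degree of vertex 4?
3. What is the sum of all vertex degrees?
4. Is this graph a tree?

Count: 6 vertices, 7 edges.
Vertex 4 has neighbors [2, 3], degree = 2.
Handshaking lemma: 2 * 7 = 14.
A tree on 6 vertices has 5 edges. This graph has 7 edges (2 extra). Not a tree.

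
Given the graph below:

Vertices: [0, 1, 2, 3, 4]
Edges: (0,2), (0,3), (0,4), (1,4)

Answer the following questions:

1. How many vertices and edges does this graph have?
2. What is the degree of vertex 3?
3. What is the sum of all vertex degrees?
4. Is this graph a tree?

Count: 5 vertices, 4 edges.
Vertex 3 has neighbors [0], degree = 1.
Handshaking lemma: 2 * 4 = 8.
A graph is a tree iff it is connected and has exactly n-1 edges. This graph is connected (all 5 vertices in one component) and has 5-1 = 4 edges. It is a tree.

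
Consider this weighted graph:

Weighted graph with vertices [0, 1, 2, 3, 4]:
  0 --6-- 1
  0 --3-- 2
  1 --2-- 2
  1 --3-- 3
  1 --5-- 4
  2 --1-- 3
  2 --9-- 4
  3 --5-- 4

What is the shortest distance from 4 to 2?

Using Dijkstra's algorithm from vertex 4:
Shortest path: 4 -> 3 -> 2
Total weight: 5 + 1 = 6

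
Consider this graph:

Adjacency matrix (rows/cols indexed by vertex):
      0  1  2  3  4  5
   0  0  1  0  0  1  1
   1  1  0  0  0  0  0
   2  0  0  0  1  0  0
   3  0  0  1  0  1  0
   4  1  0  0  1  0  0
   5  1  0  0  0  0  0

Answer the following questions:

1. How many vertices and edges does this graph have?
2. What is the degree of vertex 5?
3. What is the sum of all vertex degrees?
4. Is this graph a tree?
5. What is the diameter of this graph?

Count: 6 vertices, 5 edges.
Vertex 5 has neighbors [0], degree = 1.
Handshaking lemma: 2 * 5 = 10.
A graph is a tree iff it is connected and has exactly n-1 edges. This graph is connected (all 6 vertices in one component) and has 6-1 = 5 edges. It is a tree.
Diameter (longest shortest path) = 4.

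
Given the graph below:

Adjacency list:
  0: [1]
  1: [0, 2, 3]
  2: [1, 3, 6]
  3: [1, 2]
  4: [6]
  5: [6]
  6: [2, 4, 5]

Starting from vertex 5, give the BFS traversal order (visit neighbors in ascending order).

BFS from vertex 5 (neighbors processed in ascending order):
Visit order: 5, 6, 2, 4, 1, 3, 0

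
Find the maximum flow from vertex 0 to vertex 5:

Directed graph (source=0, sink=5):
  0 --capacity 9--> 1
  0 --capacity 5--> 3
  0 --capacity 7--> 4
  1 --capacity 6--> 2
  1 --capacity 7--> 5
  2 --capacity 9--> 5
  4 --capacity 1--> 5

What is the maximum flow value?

Computing max flow:
  Flow on (0->1): 9/9
  Flow on (0->4): 1/7
  Flow on (1->2): 2/6
  Flow on (1->5): 7/7
  Flow on (2->5): 2/9
  Flow on (4->5): 1/1
Maximum flow = 10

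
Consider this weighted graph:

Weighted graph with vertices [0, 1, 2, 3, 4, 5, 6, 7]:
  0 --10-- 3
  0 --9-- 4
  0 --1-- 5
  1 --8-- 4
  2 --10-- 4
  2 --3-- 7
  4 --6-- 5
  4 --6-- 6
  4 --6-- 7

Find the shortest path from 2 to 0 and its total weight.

Using Dijkstra's algorithm from vertex 2:
Shortest path: 2 -> 7 -> 4 -> 5 -> 0
Total weight: 3 + 6 + 6 + 1 = 16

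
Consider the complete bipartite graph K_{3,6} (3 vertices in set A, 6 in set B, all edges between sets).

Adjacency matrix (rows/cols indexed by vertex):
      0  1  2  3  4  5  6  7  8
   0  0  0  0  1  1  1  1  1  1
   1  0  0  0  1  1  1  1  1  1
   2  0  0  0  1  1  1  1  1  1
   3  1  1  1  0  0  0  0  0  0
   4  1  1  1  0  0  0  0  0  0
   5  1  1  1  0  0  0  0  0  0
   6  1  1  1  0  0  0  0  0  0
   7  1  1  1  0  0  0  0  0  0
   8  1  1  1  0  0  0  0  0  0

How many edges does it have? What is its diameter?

K_{3,6} has 3 * 6 = 18 edges.
Any vertex reaches any opposite-side vertex in 1 step; same-side vertices reach in 2 steps via any opposite-side vertex.
Diameter = 2.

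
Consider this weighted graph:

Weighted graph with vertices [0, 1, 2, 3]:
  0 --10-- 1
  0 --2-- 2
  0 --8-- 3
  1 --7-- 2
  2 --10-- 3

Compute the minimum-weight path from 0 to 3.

Using Dijkstra's algorithm from vertex 0:
Shortest path: 0 -> 3
Total weight: 8 = 8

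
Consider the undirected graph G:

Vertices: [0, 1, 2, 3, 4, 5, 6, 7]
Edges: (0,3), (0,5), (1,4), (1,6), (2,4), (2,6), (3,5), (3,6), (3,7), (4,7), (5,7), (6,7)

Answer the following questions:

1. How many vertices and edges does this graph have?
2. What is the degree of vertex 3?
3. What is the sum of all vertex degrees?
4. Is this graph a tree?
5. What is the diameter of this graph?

Count: 8 vertices, 12 edges.
Vertex 3 has neighbors [0, 5, 6, 7], degree = 4.
Handshaking lemma: 2 * 12 = 24.
A tree on 8 vertices has 7 edges. This graph has 12 edges (5 extra). Not a tree.
Diameter (longest shortest path) = 3.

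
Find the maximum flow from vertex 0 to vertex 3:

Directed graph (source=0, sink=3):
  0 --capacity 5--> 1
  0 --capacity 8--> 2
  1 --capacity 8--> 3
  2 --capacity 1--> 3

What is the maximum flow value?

Computing max flow:
  Flow on (0->1): 5/5
  Flow on (0->2): 1/8
  Flow on (1->3): 5/8
  Flow on (2->3): 1/1
Maximum flow = 6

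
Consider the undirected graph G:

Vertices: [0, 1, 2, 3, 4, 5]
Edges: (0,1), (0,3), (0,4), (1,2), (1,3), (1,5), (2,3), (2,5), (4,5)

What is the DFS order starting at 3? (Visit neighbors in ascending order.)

DFS from vertex 3 (neighbors processed in ascending order):
Visit order: 3, 0, 1, 2, 5, 4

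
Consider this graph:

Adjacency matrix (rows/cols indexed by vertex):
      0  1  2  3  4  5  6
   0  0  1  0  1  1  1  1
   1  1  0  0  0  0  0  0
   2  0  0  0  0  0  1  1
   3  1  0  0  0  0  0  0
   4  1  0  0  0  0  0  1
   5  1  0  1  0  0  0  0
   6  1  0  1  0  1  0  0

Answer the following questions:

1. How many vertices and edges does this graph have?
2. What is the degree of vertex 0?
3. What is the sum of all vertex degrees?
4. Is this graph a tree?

Count: 7 vertices, 8 edges.
Vertex 0 has neighbors [1, 3, 4, 5, 6], degree = 5.
Handshaking lemma: 2 * 8 = 16.
A tree on 7 vertices has 6 edges. This graph has 8 edges (2 extra). Not a tree.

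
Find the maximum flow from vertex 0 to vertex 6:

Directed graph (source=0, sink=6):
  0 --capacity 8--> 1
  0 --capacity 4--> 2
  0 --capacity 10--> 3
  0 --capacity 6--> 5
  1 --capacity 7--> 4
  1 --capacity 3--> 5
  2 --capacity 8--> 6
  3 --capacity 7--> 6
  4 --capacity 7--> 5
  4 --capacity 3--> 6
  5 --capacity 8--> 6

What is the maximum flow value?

Computing max flow:
  Flow on (0->1): 8/8
  Flow on (0->2): 4/4
  Flow on (0->3): 7/10
  Flow on (0->5): 3/6
  Flow on (1->4): 7/7
  Flow on (1->5): 1/3
  Flow on (2->6): 4/8
  Flow on (3->6): 7/7
  Flow on (4->5): 4/7
  Flow on (4->6): 3/3
  Flow on (5->6): 8/8
Maximum flow = 22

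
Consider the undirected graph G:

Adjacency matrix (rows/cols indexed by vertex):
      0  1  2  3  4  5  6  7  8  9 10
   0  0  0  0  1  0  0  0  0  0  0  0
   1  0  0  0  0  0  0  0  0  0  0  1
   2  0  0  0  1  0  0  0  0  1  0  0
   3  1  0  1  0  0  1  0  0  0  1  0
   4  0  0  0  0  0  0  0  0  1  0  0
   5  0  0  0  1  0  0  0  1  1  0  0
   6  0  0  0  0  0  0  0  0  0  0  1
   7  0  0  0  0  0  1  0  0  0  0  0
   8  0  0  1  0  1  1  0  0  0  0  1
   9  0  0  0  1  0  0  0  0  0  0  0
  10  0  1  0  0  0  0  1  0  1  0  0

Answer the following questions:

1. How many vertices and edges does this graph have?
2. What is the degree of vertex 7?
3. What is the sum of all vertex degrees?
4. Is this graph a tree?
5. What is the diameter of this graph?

Count: 11 vertices, 11 edges.
Vertex 7 has neighbors [5], degree = 1.
Handshaking lemma: 2 * 11 = 22.
A tree on 11 vertices has 10 edges. This graph has 11 edges (1 extra). Not a tree.
Diameter (longest shortest path) = 5.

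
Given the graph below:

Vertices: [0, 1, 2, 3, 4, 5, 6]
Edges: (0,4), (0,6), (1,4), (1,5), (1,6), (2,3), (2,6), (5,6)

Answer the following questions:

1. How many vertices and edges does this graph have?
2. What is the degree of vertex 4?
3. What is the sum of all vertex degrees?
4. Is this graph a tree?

Count: 7 vertices, 8 edges.
Vertex 4 has neighbors [0, 1], degree = 2.
Handshaking lemma: 2 * 8 = 16.
A tree on 7 vertices has 6 edges. This graph has 8 edges (2 extra). Not a tree.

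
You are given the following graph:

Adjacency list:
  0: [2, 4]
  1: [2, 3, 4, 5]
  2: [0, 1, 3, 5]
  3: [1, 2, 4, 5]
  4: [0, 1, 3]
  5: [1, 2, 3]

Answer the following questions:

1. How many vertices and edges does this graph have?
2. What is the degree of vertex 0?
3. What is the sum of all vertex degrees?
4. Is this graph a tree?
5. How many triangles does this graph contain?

Count: 6 vertices, 10 edges.
Vertex 0 has neighbors [2, 4], degree = 2.
Handshaking lemma: 2 * 10 = 20.
A tree on 6 vertices has 5 edges. This graph has 10 edges (5 extra). Not a tree.
Number of triangles = 5.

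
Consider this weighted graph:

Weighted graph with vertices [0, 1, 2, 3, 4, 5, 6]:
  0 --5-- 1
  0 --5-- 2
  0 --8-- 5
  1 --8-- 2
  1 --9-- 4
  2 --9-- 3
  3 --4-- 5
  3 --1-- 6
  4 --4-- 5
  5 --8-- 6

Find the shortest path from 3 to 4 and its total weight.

Using Dijkstra's algorithm from vertex 3:
Shortest path: 3 -> 5 -> 4
Total weight: 4 + 4 = 8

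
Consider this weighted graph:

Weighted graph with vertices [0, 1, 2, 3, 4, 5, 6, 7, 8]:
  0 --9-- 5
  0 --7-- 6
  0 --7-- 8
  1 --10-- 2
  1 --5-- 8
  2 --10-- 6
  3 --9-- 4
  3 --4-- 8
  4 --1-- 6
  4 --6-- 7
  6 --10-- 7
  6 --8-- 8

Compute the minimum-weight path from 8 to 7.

Using Dijkstra's algorithm from vertex 8:
Shortest path: 8 -> 6 -> 4 -> 7
Total weight: 8 + 1 + 6 = 15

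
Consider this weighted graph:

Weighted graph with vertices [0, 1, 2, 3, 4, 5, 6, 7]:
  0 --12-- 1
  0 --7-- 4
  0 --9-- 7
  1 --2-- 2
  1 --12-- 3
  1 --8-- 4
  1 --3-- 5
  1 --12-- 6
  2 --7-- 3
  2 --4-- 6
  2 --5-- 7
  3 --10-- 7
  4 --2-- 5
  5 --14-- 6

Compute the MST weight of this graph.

Applying Kruskal's algorithm (sort edges by weight, add if no cycle):
  Add (1,2) w=2
  Add (4,5) w=2
  Add (1,5) w=3
  Add (2,6) w=4
  Add (2,7) w=5
  Add (0,4) w=7
  Add (2,3) w=7
  Skip (1,4) w=8 (creates cycle)
  Skip (0,7) w=9 (creates cycle)
  Skip (3,7) w=10 (creates cycle)
  Skip (0,1) w=12 (creates cycle)
  Skip (1,3) w=12 (creates cycle)
  Skip (1,6) w=12 (creates cycle)
  Skip (5,6) w=14 (creates cycle)
MST weight = 30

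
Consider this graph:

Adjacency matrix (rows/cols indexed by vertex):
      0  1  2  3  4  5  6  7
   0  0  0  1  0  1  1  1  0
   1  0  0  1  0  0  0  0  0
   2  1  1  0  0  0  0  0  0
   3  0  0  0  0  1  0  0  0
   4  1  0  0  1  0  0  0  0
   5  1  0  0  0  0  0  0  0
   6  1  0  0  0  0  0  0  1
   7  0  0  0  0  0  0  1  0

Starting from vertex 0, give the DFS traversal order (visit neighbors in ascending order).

DFS from vertex 0 (neighbors processed in ascending order):
Visit order: 0, 2, 1, 4, 3, 5, 6, 7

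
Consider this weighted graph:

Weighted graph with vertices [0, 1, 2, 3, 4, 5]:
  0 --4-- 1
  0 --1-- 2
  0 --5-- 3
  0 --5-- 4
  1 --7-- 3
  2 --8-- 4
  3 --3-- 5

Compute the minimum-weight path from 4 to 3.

Using Dijkstra's algorithm from vertex 4:
Shortest path: 4 -> 0 -> 3
Total weight: 5 + 5 = 10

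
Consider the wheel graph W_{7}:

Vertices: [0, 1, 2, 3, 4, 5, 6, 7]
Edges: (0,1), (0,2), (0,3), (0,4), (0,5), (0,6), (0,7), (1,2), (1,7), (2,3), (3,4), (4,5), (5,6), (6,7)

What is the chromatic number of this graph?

W_{7} = C_{7} plus a hub adjacent to every cycle vertex.
The outer cycle needs 3 colors (odd cycle); the hub is adjacent to all of them so needs a fresh color.
Chromatic number = 3 + 1 = 4.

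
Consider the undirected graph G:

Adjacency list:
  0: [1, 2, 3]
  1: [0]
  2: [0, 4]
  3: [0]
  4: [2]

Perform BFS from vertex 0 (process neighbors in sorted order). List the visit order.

BFS from vertex 0 (neighbors processed in ascending order):
Visit order: 0, 1, 2, 3, 4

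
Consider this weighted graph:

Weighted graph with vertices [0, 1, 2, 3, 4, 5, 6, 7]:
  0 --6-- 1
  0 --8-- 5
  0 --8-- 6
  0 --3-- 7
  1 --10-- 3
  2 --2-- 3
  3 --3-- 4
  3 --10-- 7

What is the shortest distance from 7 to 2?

Using Dijkstra's algorithm from vertex 7:
Shortest path: 7 -> 3 -> 2
Total weight: 10 + 2 = 12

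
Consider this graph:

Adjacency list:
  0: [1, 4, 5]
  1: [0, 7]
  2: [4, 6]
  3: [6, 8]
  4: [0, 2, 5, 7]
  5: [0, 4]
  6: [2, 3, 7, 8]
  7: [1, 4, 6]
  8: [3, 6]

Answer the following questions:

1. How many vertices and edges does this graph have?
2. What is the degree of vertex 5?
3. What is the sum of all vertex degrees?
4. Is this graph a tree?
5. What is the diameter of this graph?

Count: 9 vertices, 12 edges.
Vertex 5 has neighbors [0, 4], degree = 2.
Handshaking lemma: 2 * 12 = 24.
A tree on 9 vertices has 8 edges. This graph has 12 edges (4 extra). Not a tree.
Diameter (longest shortest path) = 4.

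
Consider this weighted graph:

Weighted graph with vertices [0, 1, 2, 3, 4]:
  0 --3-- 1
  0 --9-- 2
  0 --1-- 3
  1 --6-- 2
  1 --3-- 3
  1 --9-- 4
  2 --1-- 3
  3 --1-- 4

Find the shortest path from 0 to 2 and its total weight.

Using Dijkstra's algorithm from vertex 0:
Shortest path: 0 -> 3 -> 2
Total weight: 1 + 1 = 2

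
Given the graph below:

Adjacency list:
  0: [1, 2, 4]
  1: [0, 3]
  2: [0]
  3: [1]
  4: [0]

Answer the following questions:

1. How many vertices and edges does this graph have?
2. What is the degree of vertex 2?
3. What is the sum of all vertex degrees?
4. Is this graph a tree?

Count: 5 vertices, 4 edges.
Vertex 2 has neighbors [0], degree = 1.
Handshaking lemma: 2 * 4 = 8.
A graph is a tree iff it is connected and has exactly n-1 edges. This graph is connected (all 5 vertices in one component) and has 5-1 = 4 edges. It is a tree.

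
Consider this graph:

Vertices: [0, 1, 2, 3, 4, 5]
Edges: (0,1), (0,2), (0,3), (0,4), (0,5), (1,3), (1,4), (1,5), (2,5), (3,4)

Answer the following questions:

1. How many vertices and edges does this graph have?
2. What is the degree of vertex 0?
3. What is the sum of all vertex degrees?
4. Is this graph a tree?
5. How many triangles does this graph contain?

Count: 6 vertices, 10 edges.
Vertex 0 has neighbors [1, 2, 3, 4, 5], degree = 5.
Handshaking lemma: 2 * 10 = 20.
A tree on 6 vertices has 5 edges. This graph has 10 edges (5 extra). Not a tree.
Number of triangles = 6.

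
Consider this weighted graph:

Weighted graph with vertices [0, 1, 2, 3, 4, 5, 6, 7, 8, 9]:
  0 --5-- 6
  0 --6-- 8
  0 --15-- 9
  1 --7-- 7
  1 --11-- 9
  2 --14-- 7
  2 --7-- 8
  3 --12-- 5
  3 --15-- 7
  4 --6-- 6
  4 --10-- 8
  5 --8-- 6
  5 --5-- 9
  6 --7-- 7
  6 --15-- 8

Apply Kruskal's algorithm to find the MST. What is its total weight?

Applying Kruskal's algorithm (sort edges by weight, add if no cycle):
  Add (0,6) w=5
  Add (5,9) w=5
  Add (0,8) w=6
  Add (4,6) w=6
  Add (1,7) w=7
  Add (2,8) w=7
  Add (6,7) w=7
  Add (5,6) w=8
  Skip (4,8) w=10 (creates cycle)
  Skip (1,9) w=11 (creates cycle)
  Add (3,5) w=12
  Skip (2,7) w=14 (creates cycle)
  Skip (0,9) w=15 (creates cycle)
  Skip (3,7) w=15 (creates cycle)
  Skip (6,8) w=15 (creates cycle)
MST weight = 63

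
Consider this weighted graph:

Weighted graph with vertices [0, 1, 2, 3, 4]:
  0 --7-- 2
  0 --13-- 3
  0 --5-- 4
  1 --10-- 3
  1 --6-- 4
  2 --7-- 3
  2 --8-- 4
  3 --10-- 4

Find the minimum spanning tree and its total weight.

Applying Kruskal's algorithm (sort edges by weight, add if no cycle):
  Add (0,4) w=5
  Add (1,4) w=6
  Add (0,2) w=7
  Add (2,3) w=7
  Skip (2,4) w=8 (creates cycle)
  Skip (1,3) w=10 (creates cycle)
  Skip (3,4) w=10 (creates cycle)
  Skip (0,3) w=13 (creates cycle)
MST weight = 25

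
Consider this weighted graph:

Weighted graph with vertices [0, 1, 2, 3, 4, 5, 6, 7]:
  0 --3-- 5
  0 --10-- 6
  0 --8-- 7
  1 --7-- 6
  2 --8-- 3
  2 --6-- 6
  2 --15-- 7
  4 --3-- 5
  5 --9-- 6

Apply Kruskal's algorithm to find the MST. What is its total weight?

Applying Kruskal's algorithm (sort edges by weight, add if no cycle):
  Add (0,5) w=3
  Add (4,5) w=3
  Add (2,6) w=6
  Add (1,6) w=7
  Add (0,7) w=8
  Add (2,3) w=8
  Add (5,6) w=9
  Skip (0,6) w=10 (creates cycle)
  Skip (2,7) w=15 (creates cycle)
MST weight = 44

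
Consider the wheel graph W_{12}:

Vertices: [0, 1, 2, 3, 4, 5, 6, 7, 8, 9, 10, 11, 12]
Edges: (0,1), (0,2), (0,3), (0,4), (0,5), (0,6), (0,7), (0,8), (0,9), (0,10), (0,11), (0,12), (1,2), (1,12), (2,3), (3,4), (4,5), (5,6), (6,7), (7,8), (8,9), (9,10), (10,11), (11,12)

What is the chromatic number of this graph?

W_{12} = C_{12} plus a hub adjacent to every cycle vertex.
The outer cycle needs 2 colors (even cycle); the hub is adjacent to all of them so needs a fresh color.
Chromatic number = 2 + 1 = 3.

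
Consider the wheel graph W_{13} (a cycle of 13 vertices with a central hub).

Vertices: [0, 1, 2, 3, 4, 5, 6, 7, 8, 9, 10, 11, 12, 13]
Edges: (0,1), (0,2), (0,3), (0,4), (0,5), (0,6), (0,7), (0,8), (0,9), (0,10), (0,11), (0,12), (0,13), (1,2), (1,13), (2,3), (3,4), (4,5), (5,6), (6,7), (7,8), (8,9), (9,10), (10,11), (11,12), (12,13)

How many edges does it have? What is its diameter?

Wheel graph W_{13}: 13 cycle edges + 13 spoke edges = 26 edges.
The hub is distance 1 from all cycle vertices. Max distance between cycle vertices through hub is 2.
Diameter = 2.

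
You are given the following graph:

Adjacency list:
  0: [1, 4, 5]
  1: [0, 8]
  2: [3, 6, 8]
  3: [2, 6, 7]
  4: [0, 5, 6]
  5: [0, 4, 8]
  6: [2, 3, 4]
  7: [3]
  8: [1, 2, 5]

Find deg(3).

Vertex 3 has neighbors [2, 6, 7], so deg(3) = 3.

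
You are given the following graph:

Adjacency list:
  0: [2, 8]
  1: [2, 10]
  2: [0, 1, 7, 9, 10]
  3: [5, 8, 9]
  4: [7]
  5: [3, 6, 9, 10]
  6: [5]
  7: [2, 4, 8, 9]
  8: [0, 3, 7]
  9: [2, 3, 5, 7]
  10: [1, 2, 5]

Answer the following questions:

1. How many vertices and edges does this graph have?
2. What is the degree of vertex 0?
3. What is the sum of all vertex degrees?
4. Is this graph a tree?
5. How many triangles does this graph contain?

Count: 11 vertices, 16 edges.
Vertex 0 has neighbors [2, 8], degree = 2.
Handshaking lemma: 2 * 16 = 32.
A tree on 11 vertices has 10 edges. This graph has 16 edges (6 extra). Not a tree.
Number of triangles = 3.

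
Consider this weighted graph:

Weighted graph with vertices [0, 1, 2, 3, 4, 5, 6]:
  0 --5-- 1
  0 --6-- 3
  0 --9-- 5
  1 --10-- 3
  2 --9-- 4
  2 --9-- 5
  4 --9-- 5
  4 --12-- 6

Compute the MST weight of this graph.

Applying Kruskal's algorithm (sort edges by weight, add if no cycle):
  Add (0,1) w=5
  Add (0,3) w=6
  Add (0,5) w=9
  Add (2,4) w=9
  Add (2,5) w=9
  Skip (4,5) w=9 (creates cycle)
  Skip (1,3) w=10 (creates cycle)
  Add (4,6) w=12
MST weight = 50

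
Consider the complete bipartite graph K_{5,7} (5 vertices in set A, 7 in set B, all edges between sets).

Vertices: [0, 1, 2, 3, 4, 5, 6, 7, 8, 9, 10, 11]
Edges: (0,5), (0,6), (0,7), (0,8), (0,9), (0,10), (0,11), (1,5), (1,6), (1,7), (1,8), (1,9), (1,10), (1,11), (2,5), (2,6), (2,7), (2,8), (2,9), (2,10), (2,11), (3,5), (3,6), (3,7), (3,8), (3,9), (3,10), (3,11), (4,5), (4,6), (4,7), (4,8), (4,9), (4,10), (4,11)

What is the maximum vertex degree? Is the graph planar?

Set-A vertices have degree 7; set-B vertices have degree 5. Maximum degree = max(5,7) = 7.
K_{5,7} contains K_{3,3} as a subgraph (since both sides have >= 3 vertices); by Kuratowski's theorem it is not planar.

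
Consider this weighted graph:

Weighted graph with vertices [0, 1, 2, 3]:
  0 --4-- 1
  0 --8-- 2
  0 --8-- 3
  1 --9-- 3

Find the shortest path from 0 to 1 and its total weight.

Using Dijkstra's algorithm from vertex 0:
Shortest path: 0 -> 1
Total weight: 4 = 4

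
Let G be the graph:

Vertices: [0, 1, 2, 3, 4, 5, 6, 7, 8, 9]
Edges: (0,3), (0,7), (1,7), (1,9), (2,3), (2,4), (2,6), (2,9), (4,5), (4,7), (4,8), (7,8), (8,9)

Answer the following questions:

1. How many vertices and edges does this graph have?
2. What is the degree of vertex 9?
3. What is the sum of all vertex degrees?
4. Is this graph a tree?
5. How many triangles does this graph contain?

Count: 10 vertices, 13 edges.
Vertex 9 has neighbors [1, 2, 8], degree = 3.
Handshaking lemma: 2 * 13 = 26.
A tree on 10 vertices has 9 edges. This graph has 13 edges (4 extra). Not a tree.
Number of triangles = 1.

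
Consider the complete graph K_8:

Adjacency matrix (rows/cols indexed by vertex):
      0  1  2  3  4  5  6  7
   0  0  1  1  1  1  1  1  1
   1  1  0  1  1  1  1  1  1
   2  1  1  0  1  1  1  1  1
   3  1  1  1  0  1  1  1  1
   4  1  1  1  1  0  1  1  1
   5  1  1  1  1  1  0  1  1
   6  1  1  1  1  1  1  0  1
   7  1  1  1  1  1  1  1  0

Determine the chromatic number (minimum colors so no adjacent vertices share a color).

In K_8, every vertex is adjacent to every other vertex.
Each vertex needs a unique color.
Chromatic number = 8.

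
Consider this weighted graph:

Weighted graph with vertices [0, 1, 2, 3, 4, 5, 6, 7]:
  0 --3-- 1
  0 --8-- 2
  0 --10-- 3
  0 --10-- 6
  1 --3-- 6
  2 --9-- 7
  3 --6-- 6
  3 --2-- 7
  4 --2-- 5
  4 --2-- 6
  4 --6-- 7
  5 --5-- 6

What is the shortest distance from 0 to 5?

Using Dijkstra's algorithm from vertex 0:
Shortest path: 0 -> 1 -> 6 -> 4 -> 5
Total weight: 3 + 3 + 2 + 2 = 10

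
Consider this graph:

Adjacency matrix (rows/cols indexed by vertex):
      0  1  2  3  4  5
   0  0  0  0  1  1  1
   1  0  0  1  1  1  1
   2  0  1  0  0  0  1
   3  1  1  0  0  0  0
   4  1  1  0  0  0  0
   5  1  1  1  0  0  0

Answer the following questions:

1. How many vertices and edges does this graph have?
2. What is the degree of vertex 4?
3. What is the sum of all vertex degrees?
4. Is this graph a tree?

Count: 6 vertices, 8 edges.
Vertex 4 has neighbors [0, 1], degree = 2.
Handshaking lemma: 2 * 8 = 16.
A tree on 6 vertices has 5 edges. This graph has 8 edges (3 extra). Not a tree.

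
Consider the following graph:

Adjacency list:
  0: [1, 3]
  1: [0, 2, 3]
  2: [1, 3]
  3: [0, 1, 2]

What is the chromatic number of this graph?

The graph has a maximum clique of size 3 (lower bound on chromatic number).
A valid 3-coloring: {0: 2, 1: 0, 2: 2, 3: 1}.
Chromatic number = 3.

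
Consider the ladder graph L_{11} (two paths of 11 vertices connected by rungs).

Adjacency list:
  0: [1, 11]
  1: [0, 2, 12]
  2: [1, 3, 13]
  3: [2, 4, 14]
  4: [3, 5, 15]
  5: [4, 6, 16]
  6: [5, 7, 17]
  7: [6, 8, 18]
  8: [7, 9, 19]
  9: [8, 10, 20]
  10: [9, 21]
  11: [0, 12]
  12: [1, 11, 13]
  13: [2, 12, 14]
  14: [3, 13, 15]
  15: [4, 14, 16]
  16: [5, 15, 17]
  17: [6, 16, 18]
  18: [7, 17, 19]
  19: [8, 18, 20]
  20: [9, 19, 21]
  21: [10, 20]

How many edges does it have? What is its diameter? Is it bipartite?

Ladder graph L_{11}: 11 rungs + 2 * (11-1) path edges = 11 + 20 = 31 edges.
Diameter = 11.
Ladder graphs are bipartite (alternating coloring along each path).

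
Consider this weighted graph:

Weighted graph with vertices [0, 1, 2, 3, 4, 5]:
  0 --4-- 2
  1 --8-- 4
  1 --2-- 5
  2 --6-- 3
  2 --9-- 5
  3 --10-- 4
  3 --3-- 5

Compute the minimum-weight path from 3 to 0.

Using Dijkstra's algorithm from vertex 3:
Shortest path: 3 -> 2 -> 0
Total weight: 6 + 4 = 10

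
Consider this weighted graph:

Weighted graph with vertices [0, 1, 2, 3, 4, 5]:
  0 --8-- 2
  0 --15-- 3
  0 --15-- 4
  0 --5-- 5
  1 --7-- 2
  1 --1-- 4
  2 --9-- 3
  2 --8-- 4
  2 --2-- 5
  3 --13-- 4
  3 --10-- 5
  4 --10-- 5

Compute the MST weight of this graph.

Applying Kruskal's algorithm (sort edges by weight, add if no cycle):
  Add (1,4) w=1
  Add (2,5) w=2
  Add (0,5) w=5
  Add (1,2) w=7
  Skip (0,2) w=8 (creates cycle)
  Skip (2,4) w=8 (creates cycle)
  Add (2,3) w=9
  Skip (3,5) w=10 (creates cycle)
  Skip (4,5) w=10 (creates cycle)
  Skip (3,4) w=13 (creates cycle)
  Skip (0,3) w=15 (creates cycle)
  Skip (0,4) w=15 (creates cycle)
MST weight = 24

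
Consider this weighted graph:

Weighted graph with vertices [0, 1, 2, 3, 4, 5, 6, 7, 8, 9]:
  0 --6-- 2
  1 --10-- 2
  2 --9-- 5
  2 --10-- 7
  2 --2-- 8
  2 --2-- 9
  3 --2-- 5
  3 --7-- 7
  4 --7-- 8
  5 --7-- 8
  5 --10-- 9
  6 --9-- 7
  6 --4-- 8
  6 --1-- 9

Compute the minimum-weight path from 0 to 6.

Using Dijkstra's algorithm from vertex 0:
Shortest path: 0 -> 2 -> 9 -> 6
Total weight: 6 + 2 + 1 = 9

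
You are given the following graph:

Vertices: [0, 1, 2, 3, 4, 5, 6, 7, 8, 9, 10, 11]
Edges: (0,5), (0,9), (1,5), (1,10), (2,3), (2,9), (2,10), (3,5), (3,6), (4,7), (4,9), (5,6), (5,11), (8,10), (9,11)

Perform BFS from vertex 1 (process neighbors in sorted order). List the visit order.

BFS from vertex 1 (neighbors processed in ascending order):
Visit order: 1, 5, 10, 0, 3, 6, 11, 2, 8, 9, 4, 7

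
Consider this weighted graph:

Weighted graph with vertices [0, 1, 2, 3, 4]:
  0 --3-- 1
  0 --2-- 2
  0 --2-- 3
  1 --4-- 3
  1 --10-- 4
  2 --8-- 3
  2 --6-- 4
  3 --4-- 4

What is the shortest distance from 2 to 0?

Using Dijkstra's algorithm from vertex 2:
Shortest path: 2 -> 0
Total weight: 2 = 2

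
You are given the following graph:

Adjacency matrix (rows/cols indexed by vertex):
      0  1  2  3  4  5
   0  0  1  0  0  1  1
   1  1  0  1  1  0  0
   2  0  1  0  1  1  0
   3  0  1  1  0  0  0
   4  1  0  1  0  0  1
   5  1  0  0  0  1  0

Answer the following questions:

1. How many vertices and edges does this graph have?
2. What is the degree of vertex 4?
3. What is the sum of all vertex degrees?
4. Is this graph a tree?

Count: 6 vertices, 8 edges.
Vertex 4 has neighbors [0, 2, 5], degree = 3.
Handshaking lemma: 2 * 8 = 16.
A tree on 6 vertices has 5 edges. This graph has 8 edges (3 extra). Not a tree.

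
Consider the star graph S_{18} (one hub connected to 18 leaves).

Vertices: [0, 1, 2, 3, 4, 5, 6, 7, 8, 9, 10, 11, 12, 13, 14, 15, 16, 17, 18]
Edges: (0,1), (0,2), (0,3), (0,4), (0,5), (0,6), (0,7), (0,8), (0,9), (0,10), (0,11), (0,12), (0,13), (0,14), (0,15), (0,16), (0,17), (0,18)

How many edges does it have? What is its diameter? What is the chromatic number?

Star graph S_{18}: the hub connects to all 18 leaves.
Edges = 18.
Diameter = 2 (any leaf to hub is 1, leaf to leaf through hub is 2).
Star graphs are bipartite (hub vs leaves), so chromatic number = 2.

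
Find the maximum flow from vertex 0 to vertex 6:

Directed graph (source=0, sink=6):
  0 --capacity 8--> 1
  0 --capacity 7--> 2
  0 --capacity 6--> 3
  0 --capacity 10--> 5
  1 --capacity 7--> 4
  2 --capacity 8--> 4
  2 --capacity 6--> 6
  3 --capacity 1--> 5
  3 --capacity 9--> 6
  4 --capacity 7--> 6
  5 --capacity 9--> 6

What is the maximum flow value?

Computing max flow:
  Flow on (0->1): 7/8
  Flow on (0->2): 6/7
  Flow on (0->3): 6/6
  Flow on (0->5): 9/10
  Flow on (1->4): 7/7
  Flow on (2->6): 6/6
  Flow on (3->6): 6/9
  Flow on (4->6): 7/7
  Flow on (5->6): 9/9
Maximum flow = 28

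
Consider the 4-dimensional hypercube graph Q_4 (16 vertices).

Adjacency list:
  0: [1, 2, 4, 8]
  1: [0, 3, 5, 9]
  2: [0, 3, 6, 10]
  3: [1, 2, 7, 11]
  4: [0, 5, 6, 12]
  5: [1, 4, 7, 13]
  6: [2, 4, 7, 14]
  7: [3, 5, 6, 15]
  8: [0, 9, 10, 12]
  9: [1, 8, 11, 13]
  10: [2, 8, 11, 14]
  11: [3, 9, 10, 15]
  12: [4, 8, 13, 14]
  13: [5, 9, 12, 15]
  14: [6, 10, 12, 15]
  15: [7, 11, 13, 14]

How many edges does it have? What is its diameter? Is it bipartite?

The 4-dimensional hypercube Q_4 has 16 vertices and each vertex has degree 4.
Total edges = 16 * 4 / 2 = 32.
Diameter = 4 (max Hamming distance between binary labels).
Hypercubes are bipartite (partition by parity of binary representation).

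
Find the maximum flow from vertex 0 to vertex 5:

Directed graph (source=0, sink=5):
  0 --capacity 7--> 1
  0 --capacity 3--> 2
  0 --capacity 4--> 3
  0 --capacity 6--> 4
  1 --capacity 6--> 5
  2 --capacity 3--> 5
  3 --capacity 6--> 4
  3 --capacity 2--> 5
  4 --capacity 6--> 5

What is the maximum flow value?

Computing max flow:
  Flow on (0->1): 6/7
  Flow on (0->2): 3/3
  Flow on (0->3): 4/4
  Flow on (0->4): 4/6
  Flow on (1->5): 6/6
  Flow on (2->5): 3/3
  Flow on (3->4): 2/6
  Flow on (3->5): 2/2
  Flow on (4->5): 6/6
Maximum flow = 17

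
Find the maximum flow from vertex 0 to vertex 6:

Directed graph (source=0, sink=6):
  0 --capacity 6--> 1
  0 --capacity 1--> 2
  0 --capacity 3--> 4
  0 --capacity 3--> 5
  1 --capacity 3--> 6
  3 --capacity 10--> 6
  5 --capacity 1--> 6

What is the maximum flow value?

Computing max flow:
  Flow on (0->1): 3/6
  Flow on (0->5): 1/3
  Flow on (1->6): 3/3
  Flow on (5->6): 1/1
Maximum flow = 4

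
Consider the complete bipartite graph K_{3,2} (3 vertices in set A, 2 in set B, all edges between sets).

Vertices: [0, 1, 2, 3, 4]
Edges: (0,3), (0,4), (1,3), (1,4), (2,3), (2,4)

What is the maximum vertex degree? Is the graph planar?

Set-A vertices have degree 2; set-B vertices have degree 3. Maximum degree = max(3,2) = 3.
min(3,2) <= 2, so K_{3,2} avoids a K_{3,3} subdivision and is planar.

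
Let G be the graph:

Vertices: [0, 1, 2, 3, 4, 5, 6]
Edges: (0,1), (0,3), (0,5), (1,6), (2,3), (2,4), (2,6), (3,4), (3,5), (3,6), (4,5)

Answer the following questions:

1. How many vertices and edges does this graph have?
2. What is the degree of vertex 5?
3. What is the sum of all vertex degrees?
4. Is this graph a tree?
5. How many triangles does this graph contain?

Count: 7 vertices, 11 edges.
Vertex 5 has neighbors [0, 3, 4], degree = 3.
Handshaking lemma: 2 * 11 = 22.
A tree on 7 vertices has 6 edges. This graph has 11 edges (5 extra). Not a tree.
Number of triangles = 4.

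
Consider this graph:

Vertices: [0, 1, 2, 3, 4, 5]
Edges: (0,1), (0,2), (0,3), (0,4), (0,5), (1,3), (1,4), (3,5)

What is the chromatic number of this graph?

The graph has a maximum clique of size 3 (lower bound on chromatic number).
A valid 3-coloring: {0: 0, 1: 1, 2: 1, 3: 2, 4: 2, 5: 1}.
Chromatic number = 3.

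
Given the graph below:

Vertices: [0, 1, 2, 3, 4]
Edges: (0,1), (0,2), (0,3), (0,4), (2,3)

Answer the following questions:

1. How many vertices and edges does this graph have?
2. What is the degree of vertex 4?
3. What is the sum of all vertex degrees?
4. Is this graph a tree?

Count: 5 vertices, 5 edges.
Vertex 4 has neighbors [0], degree = 1.
Handshaking lemma: 2 * 5 = 10.
A tree on 5 vertices has 4 edges. This graph has 5 edges (1 extra). Not a tree.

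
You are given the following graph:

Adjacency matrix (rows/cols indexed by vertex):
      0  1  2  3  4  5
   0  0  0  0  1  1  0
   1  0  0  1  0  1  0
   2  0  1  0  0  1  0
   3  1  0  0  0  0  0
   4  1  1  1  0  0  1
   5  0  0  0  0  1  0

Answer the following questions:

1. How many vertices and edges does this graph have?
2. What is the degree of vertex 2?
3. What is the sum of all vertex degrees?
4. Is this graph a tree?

Count: 6 vertices, 6 edges.
Vertex 2 has neighbors [1, 4], degree = 2.
Handshaking lemma: 2 * 6 = 12.
A tree on 6 vertices has 5 edges. This graph has 6 edges (1 extra). Not a tree.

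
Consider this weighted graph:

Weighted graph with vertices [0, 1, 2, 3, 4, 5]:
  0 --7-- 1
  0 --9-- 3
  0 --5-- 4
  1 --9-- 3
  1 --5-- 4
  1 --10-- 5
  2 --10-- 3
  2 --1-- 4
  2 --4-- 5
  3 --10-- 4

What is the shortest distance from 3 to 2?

Using Dijkstra's algorithm from vertex 3:
Shortest path: 3 -> 2
Total weight: 10 = 10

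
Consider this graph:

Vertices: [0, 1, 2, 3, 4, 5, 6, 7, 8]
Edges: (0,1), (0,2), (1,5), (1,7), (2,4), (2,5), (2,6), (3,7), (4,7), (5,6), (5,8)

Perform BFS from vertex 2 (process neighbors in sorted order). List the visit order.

BFS from vertex 2 (neighbors processed in ascending order):
Visit order: 2, 0, 4, 5, 6, 1, 7, 8, 3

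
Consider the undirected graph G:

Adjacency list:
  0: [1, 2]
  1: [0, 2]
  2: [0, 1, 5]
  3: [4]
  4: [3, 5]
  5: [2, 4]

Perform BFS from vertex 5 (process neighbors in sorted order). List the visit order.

BFS from vertex 5 (neighbors processed in ascending order):
Visit order: 5, 2, 4, 0, 1, 3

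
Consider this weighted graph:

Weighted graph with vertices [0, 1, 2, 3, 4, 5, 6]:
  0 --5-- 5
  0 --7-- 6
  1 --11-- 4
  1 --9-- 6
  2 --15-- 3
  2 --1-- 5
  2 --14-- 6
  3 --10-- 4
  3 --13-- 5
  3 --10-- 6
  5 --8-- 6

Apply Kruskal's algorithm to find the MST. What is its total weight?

Applying Kruskal's algorithm (sort edges by weight, add if no cycle):
  Add (2,5) w=1
  Add (0,5) w=5
  Add (0,6) w=7
  Skip (5,6) w=8 (creates cycle)
  Add (1,6) w=9
  Add (3,4) w=10
  Add (3,6) w=10
  Skip (1,4) w=11 (creates cycle)
  Skip (3,5) w=13 (creates cycle)
  Skip (2,6) w=14 (creates cycle)
  Skip (2,3) w=15 (creates cycle)
MST weight = 42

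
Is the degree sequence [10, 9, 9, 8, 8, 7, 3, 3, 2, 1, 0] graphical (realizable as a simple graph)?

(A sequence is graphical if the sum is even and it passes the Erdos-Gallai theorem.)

Sum of degrees = 60. Sum is even but fails Erdos-Gallai. The sequence is NOT graphical.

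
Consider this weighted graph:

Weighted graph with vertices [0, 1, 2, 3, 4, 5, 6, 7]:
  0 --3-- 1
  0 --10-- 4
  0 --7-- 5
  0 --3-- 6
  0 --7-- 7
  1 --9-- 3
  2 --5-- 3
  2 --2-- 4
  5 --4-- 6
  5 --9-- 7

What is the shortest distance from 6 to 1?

Using Dijkstra's algorithm from vertex 6:
Shortest path: 6 -> 0 -> 1
Total weight: 3 + 3 = 6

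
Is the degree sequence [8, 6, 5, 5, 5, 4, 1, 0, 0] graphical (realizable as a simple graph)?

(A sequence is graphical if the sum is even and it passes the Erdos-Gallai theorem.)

Sum of degrees = 34. Sum is even but fails Erdos-Gallai. The sequence is NOT graphical.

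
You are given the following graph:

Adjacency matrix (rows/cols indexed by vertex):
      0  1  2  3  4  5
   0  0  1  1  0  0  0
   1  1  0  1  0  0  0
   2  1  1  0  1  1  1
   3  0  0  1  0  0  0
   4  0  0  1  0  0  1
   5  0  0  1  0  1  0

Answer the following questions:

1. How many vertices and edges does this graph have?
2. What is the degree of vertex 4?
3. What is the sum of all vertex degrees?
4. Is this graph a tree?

Count: 6 vertices, 7 edges.
Vertex 4 has neighbors [2, 5], degree = 2.
Handshaking lemma: 2 * 7 = 14.
A tree on 6 vertices has 5 edges. This graph has 7 edges (2 extra). Not a tree.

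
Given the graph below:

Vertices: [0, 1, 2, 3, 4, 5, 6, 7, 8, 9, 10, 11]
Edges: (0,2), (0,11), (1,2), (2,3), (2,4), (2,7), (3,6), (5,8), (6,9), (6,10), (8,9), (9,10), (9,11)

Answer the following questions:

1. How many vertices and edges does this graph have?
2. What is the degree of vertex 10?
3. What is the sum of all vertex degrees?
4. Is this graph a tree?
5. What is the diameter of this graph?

Count: 12 vertices, 13 edges.
Vertex 10 has neighbors [6, 9], degree = 2.
Handshaking lemma: 2 * 13 = 26.
A tree on 12 vertices has 11 edges. This graph has 13 edges (2 extra). Not a tree.
Diameter (longest shortest path) = 6.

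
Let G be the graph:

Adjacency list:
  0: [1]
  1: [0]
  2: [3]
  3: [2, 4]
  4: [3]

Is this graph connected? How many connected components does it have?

Checking connectivity: the graph has 2 connected component(s).
Components: [[0, 1], [2, 3, 4]]. The graph is NOT connected.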